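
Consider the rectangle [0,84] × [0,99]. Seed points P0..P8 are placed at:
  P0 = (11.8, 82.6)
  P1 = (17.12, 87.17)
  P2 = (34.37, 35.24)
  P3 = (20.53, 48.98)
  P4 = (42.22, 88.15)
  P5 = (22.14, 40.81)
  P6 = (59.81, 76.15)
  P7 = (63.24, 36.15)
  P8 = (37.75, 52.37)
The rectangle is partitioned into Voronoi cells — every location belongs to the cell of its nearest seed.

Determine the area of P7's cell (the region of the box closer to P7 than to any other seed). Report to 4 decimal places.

1. box [0,84]×[0,99]: [(0, 0) (84, 0) (84, 99) (0, 99)]
2. ⊥bis P7·P0 via (37.52,59.375): [(0, 17.8243) (0, 0) (84, 0) (84, 99) (73.3011, 99)]  |A|=5340.8658
3. ⊥bis P7·P1 via (40.18,61.66): [(36.9325, 58.7244) (0, 17.8243) (0, 0) (84, 0) (84, 99) (81.4872, 99)]  |A|=5176.0169
4. ⊥bis P7·P2 via (48.805,35.695): [(47.7703, 68.5213) (49.9301, 0) (84, 0) (84, 99) (81.4872, 99)]  |A|=2998.9205
5. ⊥bis P7·P3 via (41.885,42.565): [(50.3949, 70.8939) (47.9519, 62.7611) (49.9301, 0) (84, 0) (84, 99) (81.4872, 99)]  |A|=2991.1458
6. ⊥bis P7·P4 via (52.73,62.15): [(48.031, 60.2505) (49.9301, 0) (84, 0) (84, 74.7903)]  |A|=2371.43
7. ⊥bis P7·P5 via (42.69,38.48): [(48.031, 60.2505) (49.9301, 0) (84, 0) (84, 74.7903)]  |A|=2371.43
8. ⊥bis P7·P6 via (61.525,56.15): [(48.1963, 55.0071) (49.9301, 0) (84, 0) (84, 58.0772)]  |A|=1976.7325
9. ⊥bis P7·P8 via (50.495,44.26): [(57.861, 55.8358) (48.6275, 41.3252) (49.9301, 0) (84, 0) (84, 58.0772)]  |A|=1910.4381
10. canonical 5-gon: [(57.861, 55.8358) (48.6275, 41.3252) (49.9301, 0) (84, 0) (84, 58.0772)]
11. shoelace: 1910.4381

Area of P7's cell: 1910.4381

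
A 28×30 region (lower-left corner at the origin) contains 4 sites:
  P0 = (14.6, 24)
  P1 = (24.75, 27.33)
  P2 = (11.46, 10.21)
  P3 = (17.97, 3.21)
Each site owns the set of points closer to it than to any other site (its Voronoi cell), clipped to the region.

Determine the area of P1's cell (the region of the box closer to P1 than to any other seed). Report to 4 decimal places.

1. box [0,28]×[0,30]: [(0, 0) (28, 0) (28, 30) (0, 30)]
2. ⊥bis P1·P0 via (19.675,25.665): [(28, 0.29) (28, 30) (18.2528, 30)]  |A|=144.795
3. ⊥bis P1·P2 via (18.105,18.77): [(23.2466, 14.7787) (28, 11.0887) (28, 30) (18.2528, 30)]  |A|=119.1297
4. ⊥bis P1·P3 via (21.36,15.27): [(23.2466, 14.7787) (23.3253, 14.7176) (28, 13.4035) (28, 30) (18.2528, 30)]  |A|=113.719
5. canonical 5-gon: [(23.2466, 14.7787) (23.3253, 14.7176) (28, 13.4035) (28, 30) (18.2528, 30)]
6. shoelace: 113.719

Area of P1's cell: 113.7190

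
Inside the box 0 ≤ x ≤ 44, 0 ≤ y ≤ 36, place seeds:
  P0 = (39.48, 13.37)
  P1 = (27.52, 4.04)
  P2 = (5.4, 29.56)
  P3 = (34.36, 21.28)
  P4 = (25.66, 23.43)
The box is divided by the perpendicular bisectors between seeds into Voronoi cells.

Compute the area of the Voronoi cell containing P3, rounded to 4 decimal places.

1. box [0,44]×[0,36]: [(0, 0) (44, 0) (44, 36) (0, 36)]
2. ⊥bis P3·P0 via (36.92,17.325): [(0, 0) (10.1542, 0) (44, 21.9078) (44, 36) (0, 36)]  |A|=1213.2575
3. ⊥bis P3·P1 via (30.94,12.66): [(0, 24.9355) (30.1792, 12.9618) (44, 21.9078) (44, 36) (0, 36)]  |A|=771.1816
4. ⊥bis P3·P2 via (19.88,25.42): [(17.7302, 17.901) (30.1792, 12.9618) (44, 21.9078) (44, 36) (22.9049, 36)]  |A|=465.8152
5. ⊥bis P3·P4 via (30.01,22.355): [(27.9111, 13.8617) (30.1792, 12.9618) (44, 21.9078) (44, 36) (33.382, 36)]  |A|=247.2601
6. canonical 5-gon: [(27.9111, 13.8617) (30.1792, 12.9618) (44, 21.9078) (44, 36) (33.382, 36)]
7. shoelace: 247.2601

Area of P3's cell: 247.2601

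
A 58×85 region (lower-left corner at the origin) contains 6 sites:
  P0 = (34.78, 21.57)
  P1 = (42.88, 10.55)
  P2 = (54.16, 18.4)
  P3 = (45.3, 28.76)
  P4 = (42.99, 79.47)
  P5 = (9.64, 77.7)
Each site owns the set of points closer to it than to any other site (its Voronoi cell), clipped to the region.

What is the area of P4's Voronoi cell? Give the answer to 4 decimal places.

Area of P4's cell: 965.6308

1. box [0,58]×[0,85]: [(0, 0) (58, 0) (58, 85) (0, 85)]
2. ⊥bis P4·P0 via (38.885,50.52): [(0, 56.0337) (58, 47.8096) (58, 85) (0, 85)]  |A|=1918.544
3. ⊥bis P4·P1 via (42.935,45.01): [(0, 56.0337) (58, 47.8096) (58, 85) (0, 85)]  |A|=1918.544
4. ⊥bis P4·P2 via (48.575,48.935): [(0, 56.0337) (49.2248, 49.0539) (58, 50.6589) (58, 85) (0, 85)]  |A|=1906.0424
5. ⊥bis P4·P3 via (44.145,54.115): [(0, 56.0337) (20.9752, 53.0595) (58, 54.7461) (58, 85) (0, 85)]  |A|=1790.1313
6. ⊥bis P4·P5 via (26.315,78.585): [(27.6536, 53.3638) (58, 54.7461) (58, 85) (25.9745, 85)]  |A|=965.6308
7. canonical 4-gon: [(27.6536, 53.3638) (58, 54.7461) (58, 85) (25.9745, 85)]
8. shoelace: 965.6308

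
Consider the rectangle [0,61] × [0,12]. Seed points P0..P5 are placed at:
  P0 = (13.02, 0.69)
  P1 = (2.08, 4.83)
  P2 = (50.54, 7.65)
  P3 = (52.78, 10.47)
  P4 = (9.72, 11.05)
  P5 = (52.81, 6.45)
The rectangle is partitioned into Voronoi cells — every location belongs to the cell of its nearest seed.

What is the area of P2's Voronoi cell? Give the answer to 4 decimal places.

1. box [0,61]×[0,12]: [(0, 0) (61, 0) (61, 12) (0, 12)]
2. ⊥bis P2·P0 via (31.78,4.17): [(32.5535, 0) (61, 0) (61, 12) (30.3275, 12)]  |A|=354.7136
3. ⊥bis P2·P1 via (26.31,6.24): [(32.5535, 0) (61, 0) (61, 12) (30.3275, 12)]  |A|=354.7136
4. ⊥bis P2·P3 via (51.66,9.06): [(32.5535, 0) (61, 0) (61, 1.641) (47.9587, 12) (30.3275, 12)]  |A|=287.1664
5. ⊥bis P2·P4 via (30.13,9.35): [(30.3435, 11.9137) (32.5535, 0) (61, 0) (61, 1.641) (47.9587, 12) (30.3507, 12)]  |A|=287.1654
6. ⊥bis P2·P5 via (51.675,7.05): [(30.3435, 11.9137) (32.5535, 0) (47.9481, 0) (52.4189, 8.4572) (47.9587, 12) (30.3507, 12)]  |A|=224.9335
7. canonical 6-gon: [(30.3435, 11.9137) (32.5535, 0) (47.9481, 0) (52.4189, 8.4572) (47.9587, 12) (30.3507, 12)]
8. shoelace: 224.9335

Area of P2's cell: 224.9335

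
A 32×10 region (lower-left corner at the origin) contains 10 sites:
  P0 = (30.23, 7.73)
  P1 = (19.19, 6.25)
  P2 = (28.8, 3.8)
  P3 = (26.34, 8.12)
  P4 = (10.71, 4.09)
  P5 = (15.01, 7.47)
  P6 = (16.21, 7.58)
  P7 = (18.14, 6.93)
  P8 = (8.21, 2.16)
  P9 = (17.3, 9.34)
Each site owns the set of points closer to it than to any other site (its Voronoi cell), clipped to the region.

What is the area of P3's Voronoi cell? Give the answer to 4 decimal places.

Area of P3's cell: 28.0661

1. box [0,32]×[0,10]: [(0, 0) (32, 0) (32, 10) (0, 10)]
2. ⊥bis P3·P0 via (28.285,7.925): [(0, 0) (27.4905, 0) (28.493, 10) (0, 10)]  |A|=279.9175
3. ⊥bis P3·P1 via (22.765,7.185): [(24.6442, 0) (27.4905, 0) (28.493, 10) (22.0288, 10)]  |A|=46.5529
4. ⊥bis P3·P2 via (27.57,5.96): [(23.6667, 3.7373) (28.1194, 6.2728) (28.493, 10) (22.0288, 10)]  |A|=28.0661
5. ⊥bis P3·P4 via (18.525,6.105): [(23.6667, 3.7373) (28.1194, 6.2728) (28.493, 10) (22.0288, 10)]  |A|=28.0661
6. ⊥bis P3·P5 via (20.675,7.795): [(23.6667, 3.7373) (28.1194, 6.2728) (28.493, 10) (22.0288, 10)]  |A|=28.0661
7. ⊥bis P3·P6 via (21.275,7.85): [(23.6667, 3.7373) (28.1194, 6.2728) (28.493, 10) (22.0288, 10)]  |A|=28.0661
8. ⊥bis P3·P7 via (22.24,7.525): [(23.6667, 3.7373) (28.1194, 6.2728) (28.493, 10) (22.0288, 10)]  |A|=28.0661
9. ⊥bis P3·P8 via (17.275,5.14): [(23.6667, 3.7373) (28.1194, 6.2728) (28.493, 10) (22.0288, 10)]  |A|=28.0661
10. ⊥bis P3·P9 via (21.82,8.73): [(23.6667, 3.7373) (28.1194, 6.2728) (28.493, 10) (22.0288, 10)]  |A|=28.0661
11. canonical 4-gon: [(23.6667, 3.7373) (28.1194, 6.2728) (28.493, 10) (22.0288, 10)]
12. shoelace: 28.0661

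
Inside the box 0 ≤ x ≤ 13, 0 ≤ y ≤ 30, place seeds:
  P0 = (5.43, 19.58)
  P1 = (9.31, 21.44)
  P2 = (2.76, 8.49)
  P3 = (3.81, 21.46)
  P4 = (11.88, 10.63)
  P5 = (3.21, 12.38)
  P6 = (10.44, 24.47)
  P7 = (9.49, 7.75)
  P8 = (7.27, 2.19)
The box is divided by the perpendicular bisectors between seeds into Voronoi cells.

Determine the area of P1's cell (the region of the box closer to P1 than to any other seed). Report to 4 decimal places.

Area of P1's cell: 35.1082

1. box [0,13]×[0,30]: [(0, 0) (13, 0) (13, 30) (0, 30)]
2. ⊥bis P1·P0 via (7.37,20.51): [(13, 8.7657) (13, 30) (2.8207, 30)]  |A|=108.0755
3. ⊥bis P1·P2 via (6.035,14.965): [(11.3063, 12.2988) (13, 11.4422) (13, 30) (2.8207, 30)]  |A|=105.8089
4. ⊥bis P1·P3 via (6.56,21.45): [(6.5627, 22.194) (11.3063, 12.2988) (13, 11.4422) (13, 30) (6.5911, 30)]  |A|=91.093
5. ⊥bis P1·P4 via (10.595,16.035): [(6.5627, 22.194) (9.6257, 15.8046) (13, 16.6068) (13, 30) (6.5911, 30)]  |A|=80.1305
6. ⊥bis P1·P5 via (6.26,16.91): [(6.5627, 22.194) (9.6257, 15.8046) (13, 16.6068) (13, 30) (6.5911, 30)]  |A|=80.1305
7. ⊥bis P1·P6 via (9.875,22.955): [(6.57, 24.1876) (6.5627, 22.194) (9.6257, 15.8046) (13, 16.6068) (13, 21.7896)]  |A|=35.1082
8. ⊥bis P1·P7 via (9.4,14.595): [(6.57, 24.1876) (6.5627, 22.194) (9.6257, 15.8046) (13, 16.6068) (13, 21.7896)]  |A|=35.1082
9. ⊥bis P1·P8 via (8.29,11.815): [(6.57, 24.1876) (6.5627, 22.194) (9.6257, 15.8046) (13, 16.6068) (13, 21.7896)]  |A|=35.1082
10. canonical 5-gon: [(6.57, 24.1876) (6.5627, 22.194) (9.6257, 15.8046) (13, 16.6068) (13, 21.7896)]
11. shoelace: 35.1082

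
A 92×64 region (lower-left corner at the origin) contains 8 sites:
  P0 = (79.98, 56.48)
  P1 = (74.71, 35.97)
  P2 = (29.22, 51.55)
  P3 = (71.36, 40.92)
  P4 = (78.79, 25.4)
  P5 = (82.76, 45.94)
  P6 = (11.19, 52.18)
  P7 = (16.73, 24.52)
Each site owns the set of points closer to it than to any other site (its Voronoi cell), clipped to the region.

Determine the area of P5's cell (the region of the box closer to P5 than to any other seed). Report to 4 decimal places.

Area of P5's cell: 235.2109

1. box [0,92]×[0,64]: [(0, 0) (92, 0) (92, 64) (0, 64)]
2. ⊥bis P5·P0 via (81.37,51.21): [(0, 29.7481) (0, 0) (92, 0) (92, 54.0137)]  |A|=3853.0438
3. ⊥bis P5·P1 via (78.735,40.955): [(69.8103, 48.161) (92, 30.2445) (92, 54.0137)]  |A|=263.7162
4. ⊥bis P5·P2 via (55.99,48.745): [(69.8103, 48.161) (92, 30.2445) (92, 54.0137)]  |A|=263.7162
5. ⊥bis P5·P3 via (77.06,43.43): [(74.4391, 49.3819) (77.827, 41.6881) (92, 30.2445) (92, 54.0137)]  |A|=243.8414
6. ⊥bis P5·P4 via (80.775,35.67): [(74.4391, 49.3819) (77.827, 41.6881) (86.6985, 34.5251) (92, 33.5004) (92, 54.0137)]  |A|=235.2109
7. ⊥bis P5·P6 via (46.975,49.06): [(74.4391, 49.3819) (77.827, 41.6881) (86.6985, 34.5251) (92, 33.5004) (92, 54.0137)]  |A|=235.2109
8. ⊥bis P5·P7 via (49.745,35.23): [(74.4391, 49.3819) (77.827, 41.6881) (86.6985, 34.5251) (92, 33.5004) (92, 54.0137)]  |A|=235.2109
9. canonical 5-gon: [(74.4391, 49.3819) (77.827, 41.6881) (86.6985, 34.5251) (92, 33.5004) (92, 54.0137)]
10. shoelace: 235.2109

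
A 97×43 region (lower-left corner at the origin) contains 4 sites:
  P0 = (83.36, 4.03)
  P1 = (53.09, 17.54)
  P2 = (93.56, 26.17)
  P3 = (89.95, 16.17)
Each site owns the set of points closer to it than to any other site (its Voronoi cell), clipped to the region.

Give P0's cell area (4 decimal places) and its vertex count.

Area of P0's cell: 364.1267 (4 vertices)

1. box [0,97]×[0,43]: [(0, 0) (97, 0) (97, 43) (0, 43)]
2. ⊥bis P0·P1 via (68.225,10.785): [(63.4115, 0) (97, 0) (97, 43) (82.6031, 43)]  |A|=1031.6869
3. ⊥bis P0·P2 via (88.46,15.1): [(73.2735, 22.0965) (63.4115, 0) (97, 0) (97, 11.1656)]  |A|=503.5543
4. ⊥bis P0·P3 via (86.655,10.1): [(71.5732, 18.2869) (63.4115, 0) (97, 0) (97, 4.4844)]  |A|=364.1267
5. canonical 4-gon: [(71.5732, 18.2869) (63.4115, 0) (97, 0) (97, 4.4844)]
6. shoelace: 364.1267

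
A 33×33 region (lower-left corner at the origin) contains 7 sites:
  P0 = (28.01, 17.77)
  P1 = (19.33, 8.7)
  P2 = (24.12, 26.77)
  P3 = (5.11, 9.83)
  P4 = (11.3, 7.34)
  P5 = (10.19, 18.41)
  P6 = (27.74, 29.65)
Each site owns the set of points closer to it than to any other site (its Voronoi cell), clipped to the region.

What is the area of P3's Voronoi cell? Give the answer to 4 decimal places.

Area of P3's cell: 122.6677

1. box [0,33]×[0,33]: [(0, 0) (33, 0) (33, 33) (0, 33)]
2. ⊥bis P3·P0 via (16.56,13.8): [(0, 0) (21.3448, 0) (9.9029, 33) (0, 33)]  |A|=515.5868
3. ⊥bis P3·P1 via (12.22,9.265): [(0, 0) (11.4838, 0) (13.3224, 23.1377) (9.9029, 33) (0, 33)]  |A|=401.506
4. ⊥bis P3·P2 via (14.615,18.3): [(0, 0) (11.4838, 0) (13.0753, 20.0279) (1.5157, 33) (0, 33)]  |A|=340.5704
5. ⊥bis P3·P4 via (8.205,8.585): [(0, 0) (4.7516, 0) (12.8911, 20.2345) (1.5157, 33) (0, 33)]  |A|=270.4511
6. ⊥bis P3·P5 via (7.65,14.12): [(0, 18.6494) (0, 0) (4.7516, 0) (9.8965, 12.7899)]  |A|=122.6677
7. ⊥bis P3·P6 via (16.425,19.74): [(0, 18.6494) (0, 0) (4.7516, 0) (9.8965, 12.7899)]  |A|=122.6677
8. canonical 4-gon: [(0, 18.6494) (0, 0) (4.7516, 0) (9.8965, 12.7899)]
9. shoelace: 122.6677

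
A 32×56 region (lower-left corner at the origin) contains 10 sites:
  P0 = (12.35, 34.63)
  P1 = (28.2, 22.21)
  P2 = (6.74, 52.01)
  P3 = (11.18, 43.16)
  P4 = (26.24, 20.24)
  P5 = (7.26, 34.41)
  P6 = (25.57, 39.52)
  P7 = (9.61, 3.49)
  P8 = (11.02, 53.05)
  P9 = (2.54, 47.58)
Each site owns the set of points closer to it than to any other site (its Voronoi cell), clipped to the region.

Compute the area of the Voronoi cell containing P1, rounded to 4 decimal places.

1. box [0,32]×[0,56]: [(0, 0) (32, 0) (32, 56) (0, 56)]
2. ⊥bis P1·P0 via (20.275,28.42): [(0, 2.5457) (0, 0) (32, 0) (32, 43.3831)]  |A|=734.8603
3. ⊥bis P1·P2 via (17.47,37.11): [(0, 2.5457) (0, 0) (32, 0) (32, 43.3831)]  |A|=734.8603
4. ⊥bis P1·P3 via (19.69,32.685): [(30.4964, 41.4643) (0, 2.5457) (0, 0) (32, 0) (32, 42.6858)]  |A|=734.3361
5. ⊥bis P1·P4 via (27.22,21.225): [(30.4964, 41.4643) (20.1494, 28.2597) (32, 16.4693) (32, 42.6858)]  |A|=158.9482
6. ⊥bis P1·P5 via (17.73,28.31): [(30.4964, 41.4643) (20.1494, 28.2597) (32, 16.4693) (32, 42.6858)]  |A|=158.9482
7. ⊥bis P1·P6 via (26.885,30.865): [(21.5565, 30.0554) (20.1494, 28.2597) (32, 16.4693) (32, 31.6421)]  |A|=98.1643
8. ⊥bis P1·P7 via (18.905,12.85): [(21.5565, 30.0554) (20.1494, 28.2597) (32, 16.4693) (32, 31.6421)]  |A|=98.1643
9. ⊥bis P1·P8 via (19.61,37.63): [(21.5565, 30.0554) (20.1494, 28.2597) (32, 16.4693) (32, 31.6421)]  |A|=98.1643
10. ⊥bis P1·P9 via (15.37,34.895): [(21.5565, 30.0554) (20.1494, 28.2597) (32, 16.4693) (32, 31.6421)]  |A|=98.1643
11. canonical 4-gon: [(21.5565, 30.0554) (20.1494, 28.2597) (32, 16.4693) (32, 31.6421)]
12. shoelace: 98.1643

Area of P1's cell: 98.1643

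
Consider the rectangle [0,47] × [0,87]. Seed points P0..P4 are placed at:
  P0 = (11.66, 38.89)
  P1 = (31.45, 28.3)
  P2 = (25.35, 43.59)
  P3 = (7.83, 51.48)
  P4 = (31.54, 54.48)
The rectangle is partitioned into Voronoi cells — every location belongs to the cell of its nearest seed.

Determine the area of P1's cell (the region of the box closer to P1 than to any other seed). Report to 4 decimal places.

1. box [0,47]×[0,87]: [(0, 0) (47, 0) (47, 87) (0, 87)]
2. ⊥bis P1·P0 via (21.555,33.595): [(3.5777, 0) (47, 0) (47, 81.1452)]  |A|=1761.756
3. ⊥bis P1·P2 via (28.4,35.945): [(21.2959, 33.1108) (3.5777, 0) (47, 0) (47, 43.3655)]  |A|=1276.2098
4. ⊥bis P1·P3 via (19.64,39.89): [(21.2959, 33.1108) (3.5777, 0) (47, 0) (47, 43.3655)]  |A|=1276.2098
5. ⊥bis P1·P4 via (31.495,41.39): [(41.958, 41.354) (21.2959, 33.1108) (3.5777, 0) (47, 0) (47, 41.3367)]  |A|=1271.0952
6. canonical 5-gon: [(41.958, 41.354) (21.2959, 33.1108) (3.5777, 0) (47, 0) (47, 41.3367)]
7. shoelace: 1271.0952

Area of P1's cell: 1271.0952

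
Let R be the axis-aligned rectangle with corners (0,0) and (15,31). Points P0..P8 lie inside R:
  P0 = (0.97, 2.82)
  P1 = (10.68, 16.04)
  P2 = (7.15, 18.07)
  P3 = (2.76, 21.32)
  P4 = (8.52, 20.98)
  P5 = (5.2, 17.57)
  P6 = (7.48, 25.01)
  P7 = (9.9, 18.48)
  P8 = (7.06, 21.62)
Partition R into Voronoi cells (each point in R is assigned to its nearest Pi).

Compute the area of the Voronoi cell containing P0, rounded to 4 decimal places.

1. box [0,15]×[0,31]: [(0, 0) (15, 0) (15, 31) (0, 31)]
2. ⊥bis P0·P1 via (5.825,9.43): [(0, 13.7084) (0, 0) (15, 0) (15, 2.691)]  |A|=122.9959
3. ⊥bis P0·P2 via (4.06,10.445): [(4.9146, 10.0987) (0, 12.0903) (0, 0) (15, 0) (15, 2.691)]  |A|=119.0196
4. ⊥bis P0·P3 via (1.865,12.07): [(4.9146, 10.0987) (0, 12.0903) (0, 0) (15, 0) (15, 2.691)]  |A|=119.0196
5. ⊥bis P0·P4 via (4.745,11.9): [(4.9146, 10.0987) (0, 12.0903) (0, 0) (15, 0) (15, 2.691)]  |A|=119.0196
6. ⊥bis P0·P5 via (3.085,10.195): [(5.8714, 9.3959) (0, 11.0797) (0, 0) (15, 0) (15, 2.691)]  |A|=115.2788
7. ⊥bis P0·P6 via (4.225,13.915): [(5.8714, 9.3959) (0, 11.0797) (0, 0) (15, 0) (15, 2.691)]  |A|=115.2788
8. ⊥bis P0·P7 via (5.435,10.65): [(5.8714, 9.3959) (0, 11.0797) (0, 0) (15, 0) (15, 2.691)]  |A|=115.2788
9. ⊥bis P0·P8 via (4.015,12.22): [(5.8714, 9.3959) (0, 11.0797) (0, 0) (15, 0) (15, 2.691)]  |A|=115.2788
10. canonical 5-gon: [(5.8714, 9.3959) (0, 11.0797) (0, 0) (15, 0) (15, 2.691)]
11. shoelace: 115.2788

Area of P0's cell: 115.2788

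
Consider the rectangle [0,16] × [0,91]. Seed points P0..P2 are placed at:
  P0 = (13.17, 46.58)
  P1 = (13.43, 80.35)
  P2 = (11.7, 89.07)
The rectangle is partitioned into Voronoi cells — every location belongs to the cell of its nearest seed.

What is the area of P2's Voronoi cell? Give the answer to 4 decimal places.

Area of P2's cell: 115.1307

1. box [0,16]×[0,91]: [(0, 0) (16, 0) (16, 91) (0, 91)]
2. ⊥bis P2·P0 via (12.435,67.825): [(0, 67.3948) (16, 67.9483) (16, 91) (0, 91)]  |A|=373.255
3. ⊥bis P2·P1 via (12.565,84.71): [(0, 82.2172) (16, 85.3915) (16, 91) (0, 91)]  |A|=115.1307
4. canonical 4-gon: [(0, 82.2172) (16, 85.3915) (16, 91) (0, 91)]
5. shoelace: 115.1307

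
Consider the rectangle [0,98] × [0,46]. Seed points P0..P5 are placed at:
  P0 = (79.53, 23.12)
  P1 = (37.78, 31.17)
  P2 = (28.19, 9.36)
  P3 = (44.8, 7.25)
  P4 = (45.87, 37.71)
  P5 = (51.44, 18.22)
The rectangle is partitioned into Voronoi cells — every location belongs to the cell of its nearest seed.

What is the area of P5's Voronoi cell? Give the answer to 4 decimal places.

1. box [0,98]×[0,46]: [(0, 0) (98, 0) (98, 46) (0, 46)]
2. ⊥bis P5·P0 via (65.485,20.67): [(0, 0) (69.0907, 0) (61.0665, 46) (0, 46)]  |A|=2993.6136
3. ⊥bis P5·P1 via (44.61,24.695): [(21.1986, 0) (69.0907, 0) (61.6479, 42.667)]  |A|=1021.7057
4. ⊥bis P5·P2 via (39.815,13.79): [(38.2257, 17.9606) (45.07, 0) (69.0907, 0) (61.6479, 42.667)]  |A|=807.3323
5. ⊥bis P5·P3 via (48.12,12.735): [(38.6854, 18.4456) (69.0825, 0.0467) (61.6479, 42.667)]  |A|=579.3718
6. ⊥bis P5·P4 via (48.655,27.965): [(47.3589, 27.5946) (38.6854, 18.4456) (69.0825, 0.0467) (63.4737, 32.2)]  |A|=490.8305
7. canonical 4-gon: [(47.3589, 27.5946) (38.6854, 18.4456) (69.0825, 0.0467) (63.4737, 32.2)]
8. shoelace: 490.8305

Area of P5's cell: 490.8305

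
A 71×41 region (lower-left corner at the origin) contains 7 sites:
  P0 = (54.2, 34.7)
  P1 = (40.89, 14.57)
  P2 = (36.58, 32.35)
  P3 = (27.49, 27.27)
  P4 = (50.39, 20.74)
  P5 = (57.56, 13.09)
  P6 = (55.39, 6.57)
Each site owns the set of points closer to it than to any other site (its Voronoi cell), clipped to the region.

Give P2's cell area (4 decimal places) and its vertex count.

Area of P2's cell: 243.8375 (5 vertices)

1. box [0,71]×[0,41]: [(0, 0) (71, 0) (71, 41) (0, 41)]
2. ⊥bis P2·P0 via (45.39,33.525): [(0, 0) (49.8613, 0) (44.3931, 41) (0, 41)]  |A|=1932.2135
3. ⊥bis P2·P1 via (38.735,23.46): [(0, 14.0704) (46.4819, 25.3379) (44.3931, 41) (0, 41)]  |A|=973.5148
4. ⊥bis P2·P3 via (32.035,29.81): [(35.9597, 22.7872) (46.4819, 25.3379) (44.3931, 41) (25.7814, 41)]  |A|=254.5486
5. ⊥bis P2·P4 via (43.485,26.545): [(35.9597, 22.7872) (41.4434, 24.1165) (45.9326, 29.4564) (44.3931, 41) (25.7814, 41)]  |A|=243.8375
6. ⊥bis P2·P5 via (47.07,22.72): [(35.9597, 22.7872) (41.4434, 24.1165) (45.9326, 29.4564) (44.3931, 41) (25.7814, 41)]  |A|=243.8375
7. ⊥bis P2·P6 via (45.985,19.46): [(35.9597, 22.7872) (41.4434, 24.1165) (45.9326, 29.4564) (44.3931, 41) (25.7814, 41)]  |A|=243.8375
8. canonical 5-gon: [(35.9597, 22.7872) (41.4434, 24.1165) (45.9326, 29.4564) (44.3931, 41) (25.7814, 41)]
9. shoelace: 243.8375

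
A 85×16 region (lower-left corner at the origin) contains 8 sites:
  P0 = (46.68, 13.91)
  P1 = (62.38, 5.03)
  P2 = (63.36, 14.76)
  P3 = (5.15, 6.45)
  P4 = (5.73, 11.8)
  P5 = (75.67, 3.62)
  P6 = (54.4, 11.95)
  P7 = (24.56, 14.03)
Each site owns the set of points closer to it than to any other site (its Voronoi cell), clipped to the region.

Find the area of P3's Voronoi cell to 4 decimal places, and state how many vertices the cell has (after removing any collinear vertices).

1. box [0,85]×[0,16]: [(0, 0) (85, 0) (85, 16) (0, 16)]
2. ⊥bis P3·P0 via (25.915,10.18): [(0, 0) (27.7436, 0) (24.8696, 16) (0, 16)]  |A|=420.9055
3. ⊥bis P3·P1 via (33.765,5.74): [(0, 0) (27.7436, 0) (24.8696, 16) (0, 16)]  |A|=420.9055
4. ⊥bis P3·P2 via (34.255,10.605): [(0, 0) (27.7436, 0) (24.8696, 16) (0, 16)]  |A|=420.9055
5. ⊥bis P3·P4 via (5.44,9.125): [(0, 9.7148) (0, 0) (27.7436, 0) (26.5149, 6.8402)]  |A|=223.6796
6. ⊥bis P3·P5 via (40.41,5.035): [(0, 9.7148) (0, 0) (27.7436, 0) (26.5149, 6.8402)]  |A|=223.6796
7. ⊥bis P3·P6 via (29.775,9.2): [(0, 9.7148) (0, 0) (27.7436, 0) (26.5149, 6.8402)]  |A|=223.6796
8. ⊥bis P3·P7 via (14.855,10.24): [(15.7259, 8.0099) (0, 9.7148) (0, 0) (18.8539, 0)]  |A|=151.8956
9. canonical 4-gon: [(15.7259, 8.0099) (0, 9.7148) (0, 0) (18.8539, 0)]
10. shoelace: 151.8956

Area of P3's cell: 151.8956 (4 vertices)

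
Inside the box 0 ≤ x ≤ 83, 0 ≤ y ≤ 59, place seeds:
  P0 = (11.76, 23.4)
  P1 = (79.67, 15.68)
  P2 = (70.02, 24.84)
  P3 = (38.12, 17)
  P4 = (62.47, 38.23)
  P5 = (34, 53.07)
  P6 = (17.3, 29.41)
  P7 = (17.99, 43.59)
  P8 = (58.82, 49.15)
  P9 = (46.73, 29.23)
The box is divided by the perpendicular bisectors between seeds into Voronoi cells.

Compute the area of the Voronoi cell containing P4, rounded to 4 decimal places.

1. box [0,83]×[0,59]: [(0, 0) (83, 0) (83, 59) (0, 59)]
2. ⊥bis P4·P0 via (37.115,30.815): [(46.1268, 0) (83, 0) (83, 59) (28.8724, 59)]  |A|=2684.5255
3. ⊥bis P4·P1 via (71.07,26.955): [(44.2307, 6.4834) (83, 36.0546) (83, 59) (28.8724, 59)]  |A|=1866.0889
4. ⊥bis P4·P2 via (66.245,31.535): [(41.0578, 17.3331) (83, 40.9824) (83, 59) (28.8724, 59)]  |A|=1505.5158
5. ⊥bis P4·P3 via (50.295,27.615): [(31.8709, 48.7467) (53.2605, 24.2137) (83, 40.9824) (83, 59) (28.8724, 59)]  |A|=1282.2437
6. ⊥bis P4·P5 via (48.235,45.65): [(43.1224, 35.8417) (53.2605, 24.2137) (83, 40.9824) (83, 59) (55.1937, 59)]  |A|=939.1307
7. ⊥bis P4·P6 via (39.885,33.82): [(43.1224, 35.8417) (53.2605, 24.2137) (83, 40.9824) (83, 59) (55.1937, 59)]  |A|=939.1307
8. ⊥bis P4·P7 via (40.23,40.91): [(43.1224, 35.8417) (53.2605, 24.2137) (83, 40.9824) (83, 59) (55.1937, 59)]  |A|=939.1307
9. ⊥bis P4·P8 via (60.645,43.69): [(44.3794, 38.2533) (43.1224, 35.8417) (53.2605, 24.2137) (83, 40.9824) (83, 51.1621)]  |A|=499.3342
10. ⊥bis P4·P9 via (54.6,33.73): [(50.7887, 40.3955) (58.3882, 27.1049) (83, 40.9824) (83, 51.1621)]  |A|=380.236
11. canonical 4-gon: [(50.7887, 40.3955) (58.3882, 27.1049) (83, 40.9824) (83, 51.1621)]
12. shoelace: 380.236

Area of P4's cell: 380.2360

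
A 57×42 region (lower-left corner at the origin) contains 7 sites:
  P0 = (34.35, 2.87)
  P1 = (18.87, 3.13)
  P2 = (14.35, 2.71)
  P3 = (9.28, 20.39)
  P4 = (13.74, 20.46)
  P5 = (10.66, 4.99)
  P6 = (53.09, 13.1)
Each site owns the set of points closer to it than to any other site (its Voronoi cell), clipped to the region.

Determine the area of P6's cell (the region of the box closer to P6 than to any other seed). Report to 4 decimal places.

1. box [0,57]×[0,42]: [(0, 0) (57, 0) (57, 42) (0, 42)]
2. ⊥bis P6·P0 via (43.72,7.985): [(48.0789, 0) (57, 0) (57, 42) (25.1515, 42)]  |A|=856.1605
3. ⊥bis P6·P1 via (35.98,8.115): [(27.202, 38.2439) (48.0789, 0) (57, 0) (57, 42) (26.1076, 42)]  |A|=854.3649
4. ⊥bis P6·P2 via (33.72,7.905): [(27.202, 38.2439) (48.0789, 0) (57, 0) (57, 42) (26.1076, 42)]  |A|=854.3649
5. ⊥bis P6·P3 via (31.185,16.745): [(32.9962, 27.6296) (48.0789, 0) (57, 0) (57, 42) (35.3874, 42)]  |A|=782.6132
6. ⊥bis P6·P4 via (33.415,16.78): [(34.8196, 24.2894) (48.0789, 0) (57, 0) (57, 42) (38.1321, 42)]  |A|=741.2134
7. ⊥bis P6·P5 via (31.875,9.045): [(34.8196, 24.2894) (48.0789, 0) (57, 0) (57, 42) (38.1321, 42)]  |A|=741.2134
8. canonical 5-gon: [(34.8196, 24.2894) (48.0789, 0) (57, 0) (57, 42) (38.1321, 42)]
9. shoelace: 741.2134

Area of P6's cell: 741.2134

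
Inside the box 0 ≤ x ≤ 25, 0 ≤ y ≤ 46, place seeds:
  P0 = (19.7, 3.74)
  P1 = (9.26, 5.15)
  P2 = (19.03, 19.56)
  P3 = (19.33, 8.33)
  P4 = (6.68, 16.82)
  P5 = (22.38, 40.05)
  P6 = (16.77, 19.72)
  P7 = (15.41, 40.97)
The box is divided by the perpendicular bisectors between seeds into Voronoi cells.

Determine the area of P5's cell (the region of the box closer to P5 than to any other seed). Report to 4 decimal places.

1. box [0,25]×[0,46]: [(0, 0) (25, 0) (25, 46) (0, 46)]
2. ⊥bis P5·P0 via (21.04,21.895): [(0, 23.4479) (25, 21.6027) (25, 46) (0, 46)]  |A|=586.8668
3. ⊥bis P5·P1 via (15.82,22.6): [(0, 28.5472) (16.8782, 22.2022) (25, 21.6027) (25, 46) (0, 46)]  |A|=543.8333
4. ⊥bis P5·P2 via (20.705,29.805): [(0, 33.1902) (25, 29.1028) (25, 46) (0, 46)]  |A|=371.3382
5. ⊥bis P5·P3 via (20.855,24.19): [(0, 33.1902) (25, 29.1028) (25, 46) (0, 46)]  |A|=371.3382
6. ⊥bis P5·P4 via (14.53,28.435): [(0, 38.2551) (9.8856, 31.5739) (25, 29.1028) (25, 46) (0, 46)]  |A|=346.3031
7. ⊥bis P5·P6 via (19.575,29.885): [(0, 38.2551) (7.4229, 33.2383) (18.6435, 30.142) (25, 29.1028) (25, 46) (0, 46)]  |A|=340.7778
8. ⊥bis P5·P7 via (18.895,40.51): [(17.5657, 30.4394) (18.6435, 30.142) (25, 29.1028) (25, 46) (19.6196, 46)]  |A|=105.0549
9. canonical 5-gon: [(17.5657, 30.4394) (18.6435, 30.142) (25, 29.1028) (25, 46) (19.6196, 46)]
10. shoelace: 105.0549

Area of P5's cell: 105.0549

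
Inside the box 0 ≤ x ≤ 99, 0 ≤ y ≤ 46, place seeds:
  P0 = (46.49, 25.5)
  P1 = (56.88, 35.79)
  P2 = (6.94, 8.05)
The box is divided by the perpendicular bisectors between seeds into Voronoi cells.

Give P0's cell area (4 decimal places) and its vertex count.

Area of P0's cell: 1623.2468 (4 vertices)

1. box [0,99]×[0,46]: [(0, 0) (99, 0) (99, 46) (0, 46)]
2. ⊥bis P0·P1 via (51.685,30.645): [(0, 0) (82.0351, 0) (36.4778, 46) (0, 46)]  |A|=2725.7953
3. ⊥bis P0·P2 via (26.715,16.775): [(34.1164, 0) (82.0351, 0) (36.4778, 46) (13.8205, 46)]  |A|=1623.2468
4. canonical 4-gon: [(34.1164, 0) (82.0351, 0) (36.4778, 46) (13.8205, 46)]
5. shoelace: 1623.2468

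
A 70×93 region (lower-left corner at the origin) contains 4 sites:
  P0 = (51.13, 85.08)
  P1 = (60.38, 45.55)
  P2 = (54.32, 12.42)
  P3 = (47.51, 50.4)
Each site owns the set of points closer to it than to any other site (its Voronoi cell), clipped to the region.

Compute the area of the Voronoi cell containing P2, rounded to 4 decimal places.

Area of P2's cell: 1907.0117

1. box [0,70]×[0,93]: [(0, 0) (70, 0) (70, 93) (0, 93)]
2. ⊥bis P2·P0 via (52.725,48.75): [(0, 46.4352) (0, 0) (70, 0) (70, 49.5084)]  |A|=3358.0272
3. ⊥bis P2·P1 via (57.35,28.985): [(0, 39.4752) (0, 0) (70, 0) (70, 26.6711)]  |A|=2315.1217
4. ⊥bis P2·P3 via (50.915,31.41): [(47.4698, 30.7923) (0, 22.2807) (0, 0) (70, 0) (70, 26.6711)]  |A|=1907.0117
5. canonical 5-gon: [(47.4698, 30.7923) (0, 22.2807) (0, 0) (70, 0) (70, 26.6711)]
6. shoelace: 1907.0117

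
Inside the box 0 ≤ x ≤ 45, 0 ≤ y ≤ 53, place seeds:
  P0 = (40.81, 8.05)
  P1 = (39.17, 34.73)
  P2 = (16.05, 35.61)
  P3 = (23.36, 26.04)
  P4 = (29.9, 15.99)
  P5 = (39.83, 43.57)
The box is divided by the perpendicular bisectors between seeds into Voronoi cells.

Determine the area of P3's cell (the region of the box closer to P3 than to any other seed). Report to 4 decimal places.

Area of P3's cell: 424.7408

1. box [0,45]×[0,53]: [(0, 0) (45, 0) (45, 53) (0, 53)]
2. ⊥bis P3·P0 via (32.085,17.045): [(0, 0) (14.5125, 0) (45, 29.5723) (45, 53) (0, 53)]  |A|=1934.2072
3. ⊥bis P3·P1 via (31.265,30.385): [(0, 0) (14.5125, 0) (36.3327, 21.1652) (18.8346, 53) (0, 53)]  |A|=1416.1948
4. ⊥bis P3·P2 via (19.705,30.825): [(0, 15.7734) (0, 0) (14.5125, 0) (36.3327, 21.1652) (27.6764, 36.9139)]  |A|=749.5587
5. ⊥bis P3·P4 via (26.63,21.015): [(0, 15.7734) (0, 3.6856) (33.8373, 25.7051) (27.6764, 36.9139)]  |A|=424.7408
6. ⊥bis P3·P5 via (31.595,34.805): [(0, 15.7734) (0, 3.6856) (33.8373, 25.7051) (27.6764, 36.9139)]  |A|=424.7408
7. canonical 4-gon: [(0, 15.7734) (0, 3.6856) (33.8373, 25.7051) (27.6764, 36.9139)]
8. shoelace: 424.7408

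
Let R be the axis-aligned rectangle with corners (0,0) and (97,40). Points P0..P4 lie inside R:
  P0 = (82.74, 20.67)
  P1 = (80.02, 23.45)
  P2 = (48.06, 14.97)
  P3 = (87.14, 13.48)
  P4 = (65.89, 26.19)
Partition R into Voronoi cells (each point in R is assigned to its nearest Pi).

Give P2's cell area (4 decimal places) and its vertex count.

Area of P2's cell: 2287.4375 (5 vertices)

1. box [0,97]×[0,40]: [(0, 0) (97, 0) (97, 40) (0, 40)]
2. ⊥bis P2·P0 via (65.4,17.82): [(0, 0) (68.3289, 0) (61.7545, 40) (0, 40)]  |A|=2601.6678
3. ⊥bis P2·P1 via (64.04,19.21): [(0, 0) (68.3289, 0) (67.0134, 8.0035) (58.5238, 40) (0, 40)]  |A|=2549.9816
4. ⊥bis P2·P3 via (67.6,14.225): [(0, 0) (67.0576, 0) (67.297, 6.2782) (67.0134, 8.0035) (58.5238, 40) (0, 40)]  |A|=2545.991
5. ⊥bis P2·P4 via (56.975,20.58): [(0, 0) (67.0576, 0) (67.2215, 4.297) (44.7545, 40) (0, 40)]  |A|=2287.4375
6. canonical 5-gon: [(0, 0) (67.0576, 0) (67.2215, 4.297) (44.7545, 40) (0, 40)]
7. shoelace: 2287.4375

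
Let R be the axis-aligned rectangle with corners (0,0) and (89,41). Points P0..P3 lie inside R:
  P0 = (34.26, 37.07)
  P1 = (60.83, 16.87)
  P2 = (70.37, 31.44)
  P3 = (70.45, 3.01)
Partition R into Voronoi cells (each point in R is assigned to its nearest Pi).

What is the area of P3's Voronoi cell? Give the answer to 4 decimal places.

Area of P3's cell: 435.7603

1. box [0,89]×[0,41]: [(0, 0) (89, 0) (89, 41) (0, 41)]
2. ⊥bis P3·P0 via (52.355,20.04): [(33.4945, 0) (89, 0) (89, 41) (72.0814, 41)]  |A|=1484.695
3. ⊥bis P3·P1 via (65.64,9.94): [(51.319, 0) (89, 0) (89, 26.1538)]  |A|=492.7511
4. ⊥bis P3·P2 via (70.41,17.225): [(76.1592, 17.2412) (51.319, 0) (89, 0) (89, 17.2773)]  |A|=435.7603
5. canonical 4-gon: [(76.1592, 17.2412) (51.319, 0) (89, 0) (89, 17.2773)]
6. shoelace: 435.7603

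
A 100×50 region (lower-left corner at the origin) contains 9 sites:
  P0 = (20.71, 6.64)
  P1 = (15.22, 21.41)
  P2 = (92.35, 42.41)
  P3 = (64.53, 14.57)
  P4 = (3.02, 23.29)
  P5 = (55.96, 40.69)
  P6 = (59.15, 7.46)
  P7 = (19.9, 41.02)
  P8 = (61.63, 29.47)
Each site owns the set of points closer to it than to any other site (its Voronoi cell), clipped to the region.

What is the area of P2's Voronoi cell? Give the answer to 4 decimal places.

Area of P2's cell: 745.0204

1. box [0,100]×[0,50]: [(0, 0) (100, 0) (100, 50) (0, 50)]
2. ⊥bis P2·P0 via (56.53,24.525): [(68.7754, 0) (100, 0) (100, 50) (43.8103, 50)]  |A|=2185.3584
3. ⊥bis P2·P1 via (53.785,31.91): [(54.9151, 27.7593) (68.7754, 0) (100, 0) (100, 50) (48.8597, 50)]  |A|=2129.2074
4. ⊥bis P2·P3 via (78.44,28.49): [(100, 6.9455) (100, 50) (56.9145, 50)]  |A|=927.5118
5. ⊥bis P2·P4 via (47.685,32.85): [(100, 6.9455) (100, 50) (56.9145, 50)]  |A|=927.5118
6. ⊥bis P2·P5 via (74.155,41.55): [(74.5905, 32.3368) (100, 6.9455) (100, 50) (73.7556, 50)]  |A|=778.7779
7. ⊥bis P2·P6 via (75.75,24.935): [(74.5905, 32.3368) (100, 6.9455) (100, 50) (73.7556, 50)]  |A|=778.7779
8. ⊥bis P2·P7 via (56.125,41.715): [(74.5905, 32.3368) (100, 6.9455) (100, 50) (73.7556, 50)]  |A|=778.7779
9. ⊥bis P2·P8 via (76.99,35.94): [(74.0954, 42.812) (81.3552, 25.5769) (100, 6.9455) (100, 50) (73.7556, 50)]  |A|=745.0204
10. canonical 5-gon: [(74.0954, 42.812) (81.3552, 25.5769) (100, 6.9455) (100, 50) (73.7556, 50)]
11. shoelace: 745.0204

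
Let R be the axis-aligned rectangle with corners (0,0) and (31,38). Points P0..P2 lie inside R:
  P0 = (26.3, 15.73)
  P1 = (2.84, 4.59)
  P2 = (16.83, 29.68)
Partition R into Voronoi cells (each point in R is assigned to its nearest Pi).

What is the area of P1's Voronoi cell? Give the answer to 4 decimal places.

Area of P1's cell: 288.8139

1. box [0,31]×[0,38]: [(0, 0) (31, 0) (31, 38) (0, 38)]
2. ⊥bis P1·P0 via (14.57,10.16): [(0, 0) (19.3945, 0) (1.3502, 38) (0, 38)]  |A|=394.1481
3. ⊥bis P1·P2 via (9.835,17.135): [(0, 22.6189) (0, 0) (19.3945, 0) (11.7703, 16.0559)]  |A|=288.8139
4. canonical 4-gon: [(0, 22.6189) (0, 0) (19.3945, 0) (11.7703, 16.0559)]
5. shoelace: 288.8139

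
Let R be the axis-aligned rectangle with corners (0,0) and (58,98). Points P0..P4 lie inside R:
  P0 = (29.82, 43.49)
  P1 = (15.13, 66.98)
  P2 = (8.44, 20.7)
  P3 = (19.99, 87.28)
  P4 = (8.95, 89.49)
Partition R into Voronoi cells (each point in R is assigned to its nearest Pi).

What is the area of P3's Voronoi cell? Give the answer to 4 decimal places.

Area of P3's cell: 1073.3658

1. box [0,58]×[0,98]: [(0, 0) (58, 0) (58, 98) (0, 98)]
2. ⊥bis P3·P0 via (24.905,65.385): [(0, 59.7943) (58, 72.8142) (58, 98) (0, 98)]  |A|=1838.3536
3. ⊥bis P3·P1 via (17.56,77.13): [(0, 81.334) (46.4329, 70.2176) (58, 72.8142) (58, 98) (0, 98)]  |A|=1338.2786
4. ⊥bis P3·P2 via (14.215,53.99): [(0, 81.334) (46.4329, 70.2176) (58, 72.8142) (58, 98) (0, 98)]  |A|=1338.2786
5. ⊥bis P3·P4 via (14.47,88.385): [(12.4613, 78.3507) (46.4329, 70.2176) (58, 72.8142) (58, 98) (16.3947, 98)]  |A|=1073.3658
6. canonical 5-gon: [(12.4613, 78.3507) (46.4329, 70.2176) (58, 72.8142) (58, 98) (16.3947, 98)]
7. shoelace: 1073.3658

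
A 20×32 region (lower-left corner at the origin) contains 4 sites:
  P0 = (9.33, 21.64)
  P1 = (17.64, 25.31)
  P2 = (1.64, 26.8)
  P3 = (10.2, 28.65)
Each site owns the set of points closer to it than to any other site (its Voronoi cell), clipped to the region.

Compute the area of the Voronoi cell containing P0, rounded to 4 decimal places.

1. box [0,20]×[0,32]: [(0, 0) (20, 0) (20, 32) (0, 32)]
2. ⊥bis P0·P1 via (13.485,23.475): [(0, 0) (20, 0) (20, 8.7231) (9.72, 32) (0, 32)]  |A|=520.357
3. ⊥bis P0·P2 via (5.485,24.22): [(0, 16.0456) (0, 0) (20, 0) (20, 8.7231) (10.1112, 31.1144)]  |A|=435.3946
4. ⊥bis P0·P3 via (9.765,25.145): [(6.387, 25.5642) (0, 16.0456) (0, 0) (20, 0) (20, 8.7231) (12.9204, 24.7534)]  |A|=415.7539
5. canonical 6-gon: [(6.387, 25.5642) (0, 16.0456) (0, 0) (20, 0) (20, 8.7231) (12.9204, 24.7534)]
6. shoelace: 415.7539

Area of P0's cell: 415.7539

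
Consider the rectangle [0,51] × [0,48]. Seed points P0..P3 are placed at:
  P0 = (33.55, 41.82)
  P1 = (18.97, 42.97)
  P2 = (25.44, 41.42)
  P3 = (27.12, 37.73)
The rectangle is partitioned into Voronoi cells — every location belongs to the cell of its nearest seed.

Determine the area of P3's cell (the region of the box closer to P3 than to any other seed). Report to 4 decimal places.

1. box [0,51]×[0,48]: [(0, 0) (51, 0) (51, 48) (0, 48)]
2. ⊥bis P3·P0 via (30.335,39.775): [(0, 0) (51, 0) (51, 7.287) (25.1032, 48) (0, 48)]  |A|=1920.8324
3. ⊥bis P3·P1 via (23.045,40.35): [(0, 4.5071) (0, 0) (51, 0) (51, 7.287) (26.5257, 45.7637)]  |A|=1315.9233
4. ⊥bis P3·P2 via (26.28,39.575): [(21.0016, 37.1718) (0, 4.5071) (0, 0) (51, 0) (51, 7.287) (29.523, 41.0515)]  |A|=1290.0317
5. canonical 6-gon: [(21.0016, 37.1718) (0, 4.5071) (0, 0) (51, 0) (51, 7.287) (29.523, 41.0515)]
6. shoelace: 1290.0317

Area of P3's cell: 1290.0317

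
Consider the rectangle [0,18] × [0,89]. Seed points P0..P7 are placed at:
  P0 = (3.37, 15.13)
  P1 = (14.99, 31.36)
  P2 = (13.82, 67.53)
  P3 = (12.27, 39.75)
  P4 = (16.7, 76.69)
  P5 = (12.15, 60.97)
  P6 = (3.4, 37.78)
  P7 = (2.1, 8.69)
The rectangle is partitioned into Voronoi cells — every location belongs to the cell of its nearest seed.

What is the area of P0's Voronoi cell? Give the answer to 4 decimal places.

1. box [0,18]×[0,89]: [(0, 0) (18, 0) (18, 89) (0, 89)]
2. ⊥bis P0·P1 via (9.18,23.245): [(0, 29.8175) (0, 0) (18, 0) (18, 16.9302)]  |A|=420.7297
3. ⊥bis P0·P2 via (8.595,41.33): [(0, 29.8175) (0, 0) (18, 0) (18, 16.9302)]  |A|=420.7297
4. ⊥bis P0·P3 via (7.82,27.44): [(0, 29.8175) (0, 0) (18, 0) (18, 16.9302)]  |A|=420.7297
5. ⊥bis P0·P4 via (10.035,45.91): [(0, 29.8175) (0, 0) (18, 0) (18, 16.9302)]  |A|=420.7297
6. ⊥bis P0·P5 via (7.76,38.05): [(0, 29.8175) (0, 0) (18, 0) (18, 16.9302)]  |A|=420.7297
7. ⊥bis P0·P6 via (3.385,26.455): [(4.6989, 26.4533) (0, 26.4595) (0, 0) (18, 0) (18, 16.9302)]  |A|=412.8402
8. ⊥bis P0·P7 via (2.735,11.91): [(4.6989, 26.4533) (0, 26.4595) (0, 12.4494) (18, 8.8997) (18, 16.9302)]  |A|=220.699
9. canonical 5-gon: [(4.6989, 26.4533) (0, 26.4595) (0, 12.4494) (18, 8.8997) (18, 16.9302)]
10. shoelace: 220.699

Area of P0's cell: 220.6990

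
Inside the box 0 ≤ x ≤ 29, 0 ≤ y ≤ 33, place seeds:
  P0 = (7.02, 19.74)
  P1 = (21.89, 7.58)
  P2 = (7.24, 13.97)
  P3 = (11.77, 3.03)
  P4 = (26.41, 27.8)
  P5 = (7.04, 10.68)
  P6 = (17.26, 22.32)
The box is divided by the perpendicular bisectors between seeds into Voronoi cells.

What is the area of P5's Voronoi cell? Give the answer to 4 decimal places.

1. box [0,29]×[0,33]: [(0, 0) (29, 0) (29, 33) (0, 33)]
2. ⊥bis P5·P0 via (7.03,15.21): [(0, 15.1945) (0, 0) (29, 0) (29, 15.2585)]  |A|=441.5682
3. ⊥bis P5·P1 via (14.465,9.13): [(15.7382, 15.2292) (0, 15.1945) (0, 0) (12.5591, 0)]  |A|=215.1997
4. ⊥bis P5·P2 via (7.14,12.325): [(15.0318, 11.8453) (0, 12.759) (0, 0) (12.5591, 0)]  |A|=170.2785
5. ⊥bis P5·P3 via (9.405,6.855): [(14.6696, 10.1101) (15.0318, 11.8453) (0, 12.759) (0, 1.0399)]  |A|=99.1644
6. ⊥bis P5·P4 via (16.725,19.24): [(14.6696, 10.1101) (15.0318, 11.8453) (0, 12.759) (0, 1.0399)]  |A|=99.1644
7. ⊥bis P5·P6 via (12.15,16.5): [(14.6696, 10.1101) (15.0318, 11.8453) (0, 12.759) (0, 1.0399)]  |A|=99.1644
8. canonical 4-gon: [(14.6696, 10.1101) (15.0318, 11.8453) (0, 12.759) (0, 1.0399)]
9. shoelace: 99.1644

Area of P5's cell: 99.1644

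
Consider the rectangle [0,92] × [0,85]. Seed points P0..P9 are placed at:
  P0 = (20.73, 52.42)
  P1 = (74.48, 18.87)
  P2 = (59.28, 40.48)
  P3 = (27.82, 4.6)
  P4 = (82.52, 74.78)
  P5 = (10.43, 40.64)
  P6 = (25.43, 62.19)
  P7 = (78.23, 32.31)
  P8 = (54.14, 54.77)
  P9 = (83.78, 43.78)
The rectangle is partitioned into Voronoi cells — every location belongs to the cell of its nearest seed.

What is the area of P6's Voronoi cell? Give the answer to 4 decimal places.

Area of P6's cell: 1121.9720

1. box [0,92]×[0,85]: [(0, 0) (92, 0) (92, 85) (0, 85)]
2. ⊥bis P6·P0 via (23.08,57.305): [(0, 68.408) (92, 24.15) (92, 85) (0, 85)]  |A|=3562.3318
3. ⊥bis P6·P1 via (49.955,40.53): [(0, 68.408) (52.3391, 43.2295) (89.23, 85) (0, 85)]  |A|=2297.7989
4. ⊥bis P6·P2 via (42.355,51.335): [(0, 68.408) (40.7363, 48.8112) (63.9463, 85) (0, 85)]  |A|=1495.0209
5. ⊥bis P6·P3 via (26.625,33.395): [(0, 68.408) (40.7363, 48.8112) (63.9463, 85) (0, 85)]  |A|=1495.0209
6. ⊥bis P6·P4 via (53.975,68.485): [(0, 68.408) (40.7363, 48.8112) (53.8162, 69.2052) (50.333, 85) (0, 85)]  |A|=1387.5102
7. ⊥bis P6·P5 via (17.93,51.415): [(0, 68.408) (40.7363, 48.8112) (53.8162, 69.2052) (50.333, 85) (0, 85)]  |A|=1387.5102
8. ⊥bis P6·P7 via (51.83,47.25): [(0, 68.408) (40.7363, 48.8112) (53.8162, 69.2052) (50.333, 85) (0, 85)]  |A|=1387.5102
9. ⊥bis P6·P8 via (39.785,58.48): [(0, 68.408) (37.6677, 50.2874) (46.639, 85) (0, 85)]  |A|=1121.972
10. ⊥bis P6·P9 via (54.605,52.985): [(0, 68.408) (37.6677, 50.2874) (46.639, 85) (0, 85)]  |A|=1121.972
11. canonical 4-gon: [(0, 68.408) (37.6677, 50.2874) (46.639, 85) (0, 85)]
12. shoelace: 1121.972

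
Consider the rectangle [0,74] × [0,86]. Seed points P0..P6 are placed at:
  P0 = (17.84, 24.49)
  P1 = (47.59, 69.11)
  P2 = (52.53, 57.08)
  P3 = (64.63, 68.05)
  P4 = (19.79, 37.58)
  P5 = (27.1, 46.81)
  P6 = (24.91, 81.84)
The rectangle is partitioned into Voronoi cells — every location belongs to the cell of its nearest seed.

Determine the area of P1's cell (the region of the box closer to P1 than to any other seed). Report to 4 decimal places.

1. box [0,74]×[0,86]: [(0, 0) (74, 0) (74, 86) (0, 86)]
2. ⊥bis P1·P0 via (32.715,46.8): [(0, 68.6124) (74, 19.2736) (74, 86) (0, 86)]  |A|=3112.217
3. ⊥bis P1·P2 via (50.06,63.095): [(0, 68.6124) (24.2014, 52.4764) (74, 72.9257) (74, 86) (0, 86)]  |A|=1776.3149
4. ⊥bis P1·P3 via (56.11,68.58): [(0, 68.6124) (24.2014, 52.4764) (55.9184, 65.5007) (57.1936, 86) (0, 86)]  |A|=1485.8541
5. ⊥bis P1·P4 via (33.69,53.345): [(0, 83.0495) (31.3471, 55.4107) (55.9184, 65.5007) (57.1936, 86) (0, 86)]  |A|=1166.4152
6. ⊥bis P1·P5 via (37.345,57.96): [(37.4099, 57.9004) (55.9184, 65.5007) (57.1936, 86) (6.8281, 86)]  |A|=892.4872
7. ⊥bis P1·P6 via (36.25,75.475): [(30.1366, 64.5833) (37.4099, 57.9004) (55.9184, 65.5007) (57.1936, 86) (42.1576, 86)]  |A|=514.1667
8. canonical 5-gon: [(30.1366, 64.5833) (37.4099, 57.9004) (55.9184, 65.5007) (57.1936, 86) (42.1576, 86)]
9. shoelace: 514.1667

Area of P1's cell: 514.1667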